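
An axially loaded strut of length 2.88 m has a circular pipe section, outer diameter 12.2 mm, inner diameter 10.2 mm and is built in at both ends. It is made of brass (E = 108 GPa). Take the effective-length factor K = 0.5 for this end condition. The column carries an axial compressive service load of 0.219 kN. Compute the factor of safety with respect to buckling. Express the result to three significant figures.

d_o = 12.2 mm, d_i = 10.2 mm
I = π(d_o⁴ − d_i⁴)/64 = π(12.2⁴ − 10.20⁴)/64 = 556.1 mm⁴
I = 556.1 mm⁴ = 5.561×10^-10 m⁴
Effective length L_e = K·L = 0.5 × 2.88 = 1.440 m
P_cr = π²EI / L_e² = π² × 108×10⁹ × 5.561×10^-10 / 1.440² = 285.9 N
Factor of safety n = P_cr / P = 0.28586 / 0.219 = 1.31

n ≈ 1.31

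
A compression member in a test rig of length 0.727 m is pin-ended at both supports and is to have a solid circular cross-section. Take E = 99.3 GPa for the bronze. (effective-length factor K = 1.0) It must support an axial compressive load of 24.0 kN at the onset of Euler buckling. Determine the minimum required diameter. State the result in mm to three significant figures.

L_e = K·L = 1 × 0.727 = 0.7270 m
Required I = P_cr·L_e²/(π²E) = 2.400×10^4 × 0.7270² / (π² × 9.93×10^10) = 1.294×10^-8 m⁴
I_req = 1.294×10^4 mm⁴
Solid circle: I = πd⁴/64  ⇒  d = (64I/π)^(1/4) = (64×1.294×10^4/π)^(1/4) = 22.7 mm

d ≈ 22.7 mm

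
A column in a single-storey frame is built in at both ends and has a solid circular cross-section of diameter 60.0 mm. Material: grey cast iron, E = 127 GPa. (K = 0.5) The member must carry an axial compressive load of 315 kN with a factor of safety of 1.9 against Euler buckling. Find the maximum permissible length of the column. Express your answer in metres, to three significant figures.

I = πd⁴/64 = π×60.0⁴/64 = 6.362×10^5 mm⁴
I = 6.362×10^-7 m⁴
Required critical load P_cr = n·P = 1.9 × 315 = 598.5 kN = 5.985×10^5 N
From P_cr = π²EI/(K·L)²:  L = (1/K)·√(π²EI/P_cr) = (1/0.5)·√(π²×1.27×10^11×6.362×10^-7/5.985×10^5)
L = 2.31 m

L_max ≈ 2.31 m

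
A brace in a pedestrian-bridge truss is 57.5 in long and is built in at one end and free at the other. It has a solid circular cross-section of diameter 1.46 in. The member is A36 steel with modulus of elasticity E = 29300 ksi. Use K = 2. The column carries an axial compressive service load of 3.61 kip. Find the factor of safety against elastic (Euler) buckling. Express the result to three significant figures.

n ≈ 1.35

I = πd⁴/64 = π×1.46⁴/64 = 0.2230 in⁴
Effective length L_e = K·L = 2 × 57.5 = 115.0 in
P_cr = π²EI / L_e² = π² × 29300×10³ × 0.2230 / 115.0² = 4.877×10^3 lb
Factor of safety n = P_cr / P = 4.8770 / 3.61 = 1.35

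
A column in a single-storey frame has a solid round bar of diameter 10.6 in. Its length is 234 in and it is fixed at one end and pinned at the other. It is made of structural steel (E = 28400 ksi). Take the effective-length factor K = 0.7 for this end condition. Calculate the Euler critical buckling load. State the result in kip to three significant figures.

I = πd⁴/64 = π×10.6⁴/64 = 619.7 in⁴
Effective length L_e = K·L = 0.7 × 234 = 163.8 in
P_cr = π²EI / L_e² = π² × 28400×10³ × 619.7 / 163.8² = 6.474×10^6 lb

P_cr ≈ 6470 kip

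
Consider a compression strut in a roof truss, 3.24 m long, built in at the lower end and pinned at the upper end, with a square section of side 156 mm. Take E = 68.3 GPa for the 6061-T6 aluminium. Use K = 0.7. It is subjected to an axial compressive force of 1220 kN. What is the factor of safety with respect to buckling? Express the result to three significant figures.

n ≈ 5.30

I = a⁴/12 = 156⁴/12 = 4.935×10^7 mm⁴
I = 4.935×10^7 mm⁴ = 4.935×10^-5 m⁴
Effective length L_e = K·L = 0.7 × 3.24 = 2.268 m
P_cr = π²EI / L_e² = π² × 68.3×10⁹ × 4.935×10^-5 / 2.268² = 6.468×10^6 N
Factor of safety n = P_cr / P = 6467.7 / 1220 = 5.30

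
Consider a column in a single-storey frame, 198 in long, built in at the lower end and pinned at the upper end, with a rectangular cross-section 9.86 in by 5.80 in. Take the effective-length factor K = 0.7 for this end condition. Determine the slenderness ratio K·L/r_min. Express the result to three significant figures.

λ ≈ 82.8

Buckling occurs about the weak axis: I_min = h·b³/12 with b = 5.80 in (the shorter side).
I_min = 9.86×5.80³/12 = 160.3 in⁴
A = 57.19 in²;  r_min = √(I/A) = √(160.3/57.19) = 1.674 in
L_e = K·L = 0.7 × 198 = 138.6 in
λ = L_e / r_min = 138.60 / 1.674 = 82.8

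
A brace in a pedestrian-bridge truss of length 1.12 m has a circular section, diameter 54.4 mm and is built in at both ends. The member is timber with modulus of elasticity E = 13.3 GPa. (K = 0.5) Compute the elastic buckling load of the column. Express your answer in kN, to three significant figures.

I = πd⁴/64 = π×54.4⁴/64 = 4.299×10^5 mm⁴
I = 4.299×10^5 mm⁴ = 4.299×10^-7 m⁴
Effective length L_e = K·L = 0.5 × 1.12 = 0.5600 m
P_cr = π²EI / L_e² = π² × 13.3×10⁹ × 4.299×10^-7 / 0.5600² = 1.799×10^5 N

P_cr ≈ 180 kN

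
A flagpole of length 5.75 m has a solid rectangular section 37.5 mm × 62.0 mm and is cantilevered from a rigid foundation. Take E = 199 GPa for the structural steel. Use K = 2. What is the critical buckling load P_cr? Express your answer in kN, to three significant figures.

P_cr ≈ 4.05 kN

Buckling occurs about the weak axis: I_min = h·b³/12 with b = 37.5 mm (the shorter side).
I_min = 62.0×37.5³/12 = 2.725×10^5 mm⁴
I = 2.725×10^5 mm⁴ = 2.725×10^-7 m⁴
Effective length L_e = K·L = 2 × 5.75 = 11.50 m
P_cr = π²EI / L_e² = π² × 199×10⁹ × 2.725×10^-7 / 11.50² = 4.046×10^3 N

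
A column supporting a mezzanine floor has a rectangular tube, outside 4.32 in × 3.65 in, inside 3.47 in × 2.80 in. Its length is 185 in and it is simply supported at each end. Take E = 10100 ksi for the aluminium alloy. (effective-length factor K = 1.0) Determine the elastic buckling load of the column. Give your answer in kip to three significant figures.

P_cr ≈ 32.5 kip

Weak-axis I_min = (h_o·b_o³ − h_i·b_i³)/12 with b_o = 3.65, b_i = 2.800 in (shorter outer/inner sides).
I_min = (4.32×3.65³ − 3.470×2.800³)/12 = 11.16 in⁴
Effective length L_e = K·L = 1 × 185 = 185.0 in
P_cr = π²EI / L_e² = π² × 10100×10³ × 11.16 / 185.0² = 3.250×10^4 lb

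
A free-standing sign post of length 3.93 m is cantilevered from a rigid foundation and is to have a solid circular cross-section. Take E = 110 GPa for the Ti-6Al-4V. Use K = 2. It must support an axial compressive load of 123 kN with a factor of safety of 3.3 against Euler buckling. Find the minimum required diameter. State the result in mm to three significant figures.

d ≈ 147 mm

Required P_cr = n·P = 3.3 × 123 = 405.9 kN
L_e = K·L = 2 × 3.93 = 7.860 m
Required I = P_cr·L_e²/(π²E) = 4.059×10^5 × 7.860² / (π² × 1.10×10^11) = 2.310×10^-5 m⁴
I_req = 2.310×10^7 mm⁴
Solid circle: I = πd⁴/64  ⇒  d = (64I/π)^(1/4) = (64×2.310×10^7/π)^(1/4) = 147 mm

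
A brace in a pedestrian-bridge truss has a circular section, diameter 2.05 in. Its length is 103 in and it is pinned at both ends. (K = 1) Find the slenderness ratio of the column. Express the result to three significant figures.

For a solid circle r = d/4 = 2.05/4 = 0.5125 in
L_e = K·L = 1 × 103 = 103.0 in
λ = L_e / r_min = 103.00 / 0.5125 = 201

λ ≈ 201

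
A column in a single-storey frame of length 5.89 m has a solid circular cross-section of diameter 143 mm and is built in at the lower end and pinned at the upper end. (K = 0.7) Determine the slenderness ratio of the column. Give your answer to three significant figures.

For a solid circle r = d/4 = 143/4 = 35.75 mm
L_e = K·L = 0.7 × 5.89 m = 4.123 m = 4123.0 mm
λ = L_e / r_min = 4123.0 / 35.75 = 115

λ ≈ 115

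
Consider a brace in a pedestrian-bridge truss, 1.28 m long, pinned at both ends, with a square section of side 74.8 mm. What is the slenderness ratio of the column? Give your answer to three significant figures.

I = a⁴/12 = 74.8⁴/12 = 2.609×10^6 mm⁴
A = 5.595×10^3 mm²;  r_min = √(I/A) = √(2.609×10^6/5.595×10^3) = 21.59 mm
L_e = K·L = 1 × 1.28 m = 1.280 m = 1280.0 mm
λ = L_e / r_min = 1280.0 / 21.59 = 59.3

λ ≈ 59.3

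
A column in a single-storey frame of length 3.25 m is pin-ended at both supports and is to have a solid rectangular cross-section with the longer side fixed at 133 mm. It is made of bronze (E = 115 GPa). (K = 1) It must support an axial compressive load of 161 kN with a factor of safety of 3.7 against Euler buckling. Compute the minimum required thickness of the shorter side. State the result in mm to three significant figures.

b ≈ 79.4 mm

Required P_cr = n·P = 3.7 × 161 = 595.7 kN
L_e = K·L = 1 × 3.25 = 3.250 m
Required I = P_cr·L_e²/(π²E) = 5.957×10^5 × 3.250² / (π² × 1.15×10^11) = 5.544×10^-6 m⁴
I_req = 5.544×10^6 mm⁴
Rectangle, weak axis: I_min = h·b³/12 with h = 133 mm fixed  ⇒  b = (12I/h)^(1/3) = 79.4 mm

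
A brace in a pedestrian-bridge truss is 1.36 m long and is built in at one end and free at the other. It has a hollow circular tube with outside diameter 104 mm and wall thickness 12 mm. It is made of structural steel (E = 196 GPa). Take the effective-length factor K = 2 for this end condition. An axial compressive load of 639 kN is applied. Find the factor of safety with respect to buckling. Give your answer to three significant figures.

n ≈ 1.53

Inner diameter d_i = 104 − 2×12 = 80.00 mm
I = π(d_o⁴ − d_i⁴)/64 = π(104⁴ − 80.00⁴)/64 = 3.732×10^6 mm⁴
I = 3.732×10^6 mm⁴ = 3.732×10^-6 m⁴
Effective length L_e = K·L = 2 × 1.36 = 2.720 m
P_cr = π²EI / L_e² = π² × 196×10⁹ × 3.732×10^-6 / 2.720² = 9.758×10^5 N
Factor of safety n = P_cr / P = 975.77 / 639 = 1.53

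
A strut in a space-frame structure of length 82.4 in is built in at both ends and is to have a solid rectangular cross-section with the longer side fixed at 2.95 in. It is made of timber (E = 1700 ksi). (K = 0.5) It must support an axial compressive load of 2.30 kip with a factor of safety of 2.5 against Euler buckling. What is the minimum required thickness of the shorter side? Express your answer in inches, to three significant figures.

Required P_cr = n·P = 2.5 × 2.30 = 5.750 kip
L_e = K·L = 0.5 × 82.4 = 41.20 in
Required I = P_cr·L_e²/(π²E) = 5.750×10^3 × 41.20² / (π² × 1.70×10^6) = 0.5817 in⁴
Rectangle, weak axis: I_min = h·b³/12 with h = 2.95 in fixed  ⇒  b = (12I/h)^(1/3) = 1.33 in

b ≈ 1.33 in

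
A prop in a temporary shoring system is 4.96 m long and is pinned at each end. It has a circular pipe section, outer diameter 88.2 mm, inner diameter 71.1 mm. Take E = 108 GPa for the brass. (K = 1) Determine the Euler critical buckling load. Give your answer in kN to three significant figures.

d_o = 88.2 mm, d_i = 71.1 mm
I = π(d_o⁴ − d_i⁴)/64 = π(88.2⁴ − 71.10⁴)/64 = 1.716×10^6 mm⁴
I = 1.716×10^6 mm⁴ = 1.716×10^-6 m⁴
Effective length L_e = K·L = 1 × 4.96 = 4.960 m
P_cr = π²EI / L_e² = π² × 108×10⁹ × 1.716×10^-6 / 4.960² = 7.436×10^4 N

P_cr ≈ 74.4 kN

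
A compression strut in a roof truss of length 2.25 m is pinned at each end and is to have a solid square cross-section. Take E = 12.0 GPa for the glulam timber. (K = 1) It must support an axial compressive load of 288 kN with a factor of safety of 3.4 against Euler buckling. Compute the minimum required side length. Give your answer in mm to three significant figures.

a ≈ 150 mm

Required P_cr = n·P = 3.4 × 288 = 979.2 kN
L_e = K·L = 1 × 2.25 = 2.250 m
Required I = P_cr·L_e²/(π²E) = 9.792×10^5 × 2.250² / (π² × 1.20×10^10) = 4.186×10^-5 m⁴
I_req = 4.186×10^7 mm⁴
Solid square: I = a⁴/12  ⇒  a = (12I)^(1/4) = (12×4.186×10^7)^(1/4) = 150 mm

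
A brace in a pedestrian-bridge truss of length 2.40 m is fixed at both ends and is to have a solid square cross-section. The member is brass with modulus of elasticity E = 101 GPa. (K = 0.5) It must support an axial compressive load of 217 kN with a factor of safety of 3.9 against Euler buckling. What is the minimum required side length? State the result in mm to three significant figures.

Required P_cr = n·P = 3.9 × 217 = 846.3 kN
L_e = K·L = 0.5 × 2.40 = 1.200 m
Required I = P_cr·L_e²/(π²E) = 8.463×10^5 × 1.200² / (π² × 1.01×10^11) = 1.223×10^-6 m⁴
I_req = 1.223×10^6 mm⁴
Solid square: I = a⁴/12  ⇒  a = (12I)^(1/4) = (12×1.223×10^6)^(1/4) = 61.9 mm

a ≈ 61.9 mm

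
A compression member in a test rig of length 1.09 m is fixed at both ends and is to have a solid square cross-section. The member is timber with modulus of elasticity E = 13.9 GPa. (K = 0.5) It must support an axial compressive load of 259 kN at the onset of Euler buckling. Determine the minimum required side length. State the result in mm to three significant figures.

L_e = K·L = 0.5 × 1.09 = 0.5450 m
Required I = P_cr·L_e²/(π²E) = 2.590×10^5 × 0.5450² / (π² × 1.39×10^10) = 5.608×10^-7 m⁴
I_req = 5.608×10^5 mm⁴
Solid square: I = a⁴/12  ⇒  a = (12I)^(1/4) = (12×5.608×10^5)^(1/4) = 50.9 mm

a ≈ 50.9 mm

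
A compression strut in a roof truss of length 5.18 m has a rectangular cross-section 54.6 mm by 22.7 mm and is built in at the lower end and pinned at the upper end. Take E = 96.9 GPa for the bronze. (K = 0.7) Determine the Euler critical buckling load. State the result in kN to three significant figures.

P_cr ≈ 3.87 kN

Buckling occurs about the weak axis: I_min = h·b³/12 with b = 22.7 mm (the shorter side).
I_min = 54.6×22.7³/12 = 5.322×10^4 mm⁴
I = 5.322×10^4 mm⁴ = 5.322×10^-8 m⁴
Effective length L_e = K·L = 0.7 × 5.18 = 3.626 m
P_cr = π²EI / L_e² = π² × 96.9×10⁹ × 5.322×10^-8 / 3.626² = 3.871×10^3 N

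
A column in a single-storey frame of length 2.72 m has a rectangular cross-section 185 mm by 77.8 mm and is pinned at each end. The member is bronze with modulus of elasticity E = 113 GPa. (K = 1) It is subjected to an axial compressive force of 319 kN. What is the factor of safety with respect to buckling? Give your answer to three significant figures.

n ≈ 3.43

Buckling occurs about the weak axis: I_min = h·b³/12 with b = 77.8 mm (the shorter side).
I_min = 185×77.8³/12 = 7.260×10^6 mm⁴
I = 7.260×10^6 mm⁴ = 7.260×10^-6 m⁴
Effective length L_e = K·L = 1 × 2.72 = 2.720 m
P_cr = π²EI / L_e² = π² × 113×10⁹ × 7.260×10^-6 / 2.720² = 1.094×10^6 N
Factor of safety n = P_cr / P = 1094.4 / 319 = 3.43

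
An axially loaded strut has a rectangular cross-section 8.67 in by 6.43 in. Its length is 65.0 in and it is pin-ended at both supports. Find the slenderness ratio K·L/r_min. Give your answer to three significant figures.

λ ≈ 35.0

Buckling occurs about the weak axis: I_min = h·b³/12 with b = 6.43 in (the shorter side).
I_min = 8.67×6.43³/12 = 192.1 in⁴
A = 55.75 in²;  r_min = √(I/A) = √(192.1/55.75) = 1.856 in
L_e = K·L = 1 × 65.0 = 65.00 in
λ = L_e / r_min = 65.000 / 1.856 = 35.0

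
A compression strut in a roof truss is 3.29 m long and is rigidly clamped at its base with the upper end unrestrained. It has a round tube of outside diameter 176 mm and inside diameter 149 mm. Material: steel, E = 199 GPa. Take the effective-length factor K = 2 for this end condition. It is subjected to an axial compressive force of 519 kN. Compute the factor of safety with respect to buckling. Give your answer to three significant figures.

d_o = 176 mm, d_i = 149 mm
I = π(d_o⁴ − d_i⁴)/64 = π(176⁴ − 149.0⁴)/64 = 2.291×10^7 mm⁴
I = 2.291×10^7 mm⁴ = 2.291×10^-5 m⁴
Effective length L_e = K·L = 2 × 3.29 = 6.580 m
P_cr = π²EI / L_e² = π² × 199×10⁹ × 2.291×10^-5 / 6.580² = 1.039×10^6 N
Factor of safety n = P_cr / P = 1039.1 / 519 = 2.00

n ≈ 2.00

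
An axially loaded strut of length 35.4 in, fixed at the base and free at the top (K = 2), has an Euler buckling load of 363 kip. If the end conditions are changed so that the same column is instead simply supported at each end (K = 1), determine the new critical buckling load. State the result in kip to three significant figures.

P_cr ≈ 1450 kip

P_cr ∝ 1/K², so P_cr,new = P_cr,old × (K_old/K_new)² = 363 × (2/1)²
= 363 × 4.000 = 1450 kip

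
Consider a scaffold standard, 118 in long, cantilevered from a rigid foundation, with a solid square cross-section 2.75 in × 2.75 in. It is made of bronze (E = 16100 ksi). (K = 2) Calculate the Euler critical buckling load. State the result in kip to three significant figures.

I = a⁴/12 = 2.75⁴/12 = 4.766 in⁴
Effective length L_e = K·L = 2 × 118 = 236.0 in
P_cr = π²EI / L_e² = π² × 16100×10³ × 4.766 / 236.0² = 1.360×10^4 lb

P_cr ≈ 13.6 kip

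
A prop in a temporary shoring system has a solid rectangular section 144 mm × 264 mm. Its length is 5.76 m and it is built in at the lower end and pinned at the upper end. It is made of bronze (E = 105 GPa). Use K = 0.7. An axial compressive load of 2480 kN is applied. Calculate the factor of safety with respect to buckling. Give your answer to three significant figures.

n ≈ 1.69

Buckling occurs about the weak axis: I_min = h·b³/12 with b = 144 mm (the shorter side).
I_min = 264×144³/12 = 6.569×10^7 mm⁴
I = 6.569×10^7 mm⁴ = 6.569×10^-5 m⁴
Effective length L_e = K·L = 0.7 × 5.76 = 4.032 m
P_cr = π²EI / L_e² = π² × 105×10⁹ × 6.569×10^-5 / 4.032² = 4.188×10^6 N
Factor of safety n = P_cr / P = 4187.5 / 2480 = 1.69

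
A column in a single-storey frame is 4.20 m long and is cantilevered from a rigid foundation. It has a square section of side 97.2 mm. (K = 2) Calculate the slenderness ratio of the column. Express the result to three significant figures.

I = a⁴/12 = 97.2⁴/12 = 7.438×10^6 mm⁴
A = 9.448×10^3 mm²;  r_min = √(I/A) = √(7.438×10^6/9.448×10^3) = 28.06 mm
L_e = K·L = 2 × 4.20 m = 8.400 m = 8400.0 mm
λ = L_e / r_min = 8400.0 / 28.06 = 299

λ ≈ 299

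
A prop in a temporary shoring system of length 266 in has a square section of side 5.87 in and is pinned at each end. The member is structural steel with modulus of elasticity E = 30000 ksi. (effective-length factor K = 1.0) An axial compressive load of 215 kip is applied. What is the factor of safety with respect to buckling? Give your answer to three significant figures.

n ≈ 1.93

I = a⁴/12 = 5.87⁴/12 = 98.94 in⁴
Effective length L_e = K·L = 1 × 266 = 266.0 in
P_cr = π²EI / L_e² = π² × 30000×10³ × 98.94 / 266.0² = 4.140×10^5 lb
Factor of safety n = P_cr / P = 414.03 / 215 = 1.93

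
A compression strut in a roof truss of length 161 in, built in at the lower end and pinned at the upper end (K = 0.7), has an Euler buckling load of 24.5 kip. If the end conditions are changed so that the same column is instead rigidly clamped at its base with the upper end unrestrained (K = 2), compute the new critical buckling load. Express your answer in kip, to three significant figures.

P_cr ∝ 1/K², so P_cr,new = P_cr,old × (K_old/K_new)² = 24.5 × (0.7/2)²
= 24.5 × 0.1225 = 3.00 kip

P_cr ≈ 3.00 kip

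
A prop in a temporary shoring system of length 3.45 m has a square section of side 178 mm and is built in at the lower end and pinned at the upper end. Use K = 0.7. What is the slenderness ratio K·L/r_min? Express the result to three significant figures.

λ ≈ 47.0

For a square r = a/√12 = 178/√12 = 51.38 mm
L_e = K·L = 0.7 × 3.45 m = 2.415 m = 2415.0 mm
λ = L_e / r_min = 2415.0 / 51.38 = 47.0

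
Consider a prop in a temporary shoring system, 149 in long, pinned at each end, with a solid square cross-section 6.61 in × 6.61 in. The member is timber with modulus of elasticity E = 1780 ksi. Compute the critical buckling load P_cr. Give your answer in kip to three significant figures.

P_cr ≈ 126 kip

I = a⁴/12 = 6.61⁴/12 = 159.1 in⁴
Effective length L_e = K·L = 1 × 149 = 149.0 in
P_cr = π²EI / L_e² = π² × 1780×10³ × 159.1 / 149.0² = 1.259×10^5 lb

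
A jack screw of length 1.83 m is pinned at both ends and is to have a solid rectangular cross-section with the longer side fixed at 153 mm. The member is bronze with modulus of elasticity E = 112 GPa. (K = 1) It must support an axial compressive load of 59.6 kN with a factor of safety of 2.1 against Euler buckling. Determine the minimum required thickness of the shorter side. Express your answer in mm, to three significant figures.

Required P_cr = n·P = 2.1 × 59.6 = 125.2 kN
L_e = K·L = 1 × 1.83 = 1.830 m
Required I = P_cr·L_e²/(π²E) = 1.252×10^5 × 1.830² / (π² × 1.12×10^11) = 3.792×10^-7 m⁴
I_req = 3.792×10^5 mm⁴
Rectangle, weak axis: I_min = h·b³/12 with h = 153 mm fixed  ⇒  b = (12I/h)^(1/3) = 31.0 mm

b ≈ 31.0 mm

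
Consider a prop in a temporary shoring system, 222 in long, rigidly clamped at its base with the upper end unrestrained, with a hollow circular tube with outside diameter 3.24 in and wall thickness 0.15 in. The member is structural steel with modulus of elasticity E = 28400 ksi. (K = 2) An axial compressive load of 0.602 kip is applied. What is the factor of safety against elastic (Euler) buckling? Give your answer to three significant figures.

n ≈ 4.11

Inner diameter d_i = 3.24 − 2×0.15 = 2.940 in
I = π(d_o⁴ − d_i⁴)/64 = π(3.24⁴ − 2.940⁴)/64 = 1.742 in⁴
Effective length L_e = K·L = 2 × 222 = 444.0 in
P_cr = π²EI / L_e² = π² × 28400×10³ × 1.742 / 444.0² = 2.477×10^3 lb
Factor of safety n = P_cr / P = 2.4769 / 0.602 = 4.11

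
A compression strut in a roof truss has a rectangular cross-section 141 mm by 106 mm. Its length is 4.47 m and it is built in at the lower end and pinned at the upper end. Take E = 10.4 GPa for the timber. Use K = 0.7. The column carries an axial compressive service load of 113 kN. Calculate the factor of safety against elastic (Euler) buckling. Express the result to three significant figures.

n ≈ 1.30

Buckling occurs about the weak axis: I_min = h·b³/12 with b = 106 mm (the shorter side).
I_min = 141×106³/12 = 1.399×10^7 mm⁴
I = 1.399×10^7 mm⁴ = 1.399×10^-5 m⁴
Effective length L_e = K·L = 0.7 × 4.47 = 3.129 m
P_cr = π²EI / L_e² = π² × 10.4×10⁹ × 1.399×10^-5 / 3.129² = 1.467×10^5 N
Factor of safety n = P_cr / P = 146.72 / 113 = 1.30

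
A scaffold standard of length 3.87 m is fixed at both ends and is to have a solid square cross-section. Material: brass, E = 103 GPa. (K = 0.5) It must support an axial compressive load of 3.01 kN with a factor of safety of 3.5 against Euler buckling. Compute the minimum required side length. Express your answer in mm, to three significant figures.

Required P_cr = n·P = 3.5 × 3.01 = 10.54 kN
L_e = K·L = 0.5 × 3.87 = 1.935 m
Required I = P_cr·L_e²/(π²E) = 1.053×10^4 × 1.935² / (π² × 1.03×10^11) = 3.880×10^-8 m⁴
I_req = 3.880×10^4 mm⁴
Solid square: I = a⁴/12  ⇒  a = (12I)^(1/4) = (12×3.880×10^4)^(1/4) = 26.1 mm

a ≈ 26.1 mm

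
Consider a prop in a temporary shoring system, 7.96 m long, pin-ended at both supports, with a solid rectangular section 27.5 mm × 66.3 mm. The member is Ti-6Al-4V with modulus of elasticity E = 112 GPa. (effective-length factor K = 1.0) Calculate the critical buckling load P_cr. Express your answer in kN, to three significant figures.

Buckling occurs about the weak axis: I_min = h·b³/12 with b = 27.5 mm (the shorter side).
I_min = 66.3×27.5³/12 = 1.149×10^5 mm⁴
I = 1.149×10^5 mm⁴ = 1.149×10^-7 m⁴
Effective length L_e = K·L = 1 × 7.96 = 7.960 m
P_cr = π²EI / L_e² = π² × 112×10⁹ × 1.149×10^-7 / 7.960² = 2.005×10^3 N

P_cr ≈ 2.00 kN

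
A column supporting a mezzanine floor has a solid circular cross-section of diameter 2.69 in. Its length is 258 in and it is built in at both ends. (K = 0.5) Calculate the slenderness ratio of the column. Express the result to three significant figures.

I = πd⁴/64 = π×2.69⁴/64 = 2.570 in⁴
A = 5.683 in²;  r_min = √(I/A) = √(2.570/5.683) = 0.6725 in
L_e = K·L = 0.5 × 258 = 129.0 in
λ = L_e / r_min = 129.00 / 0.6725 = 192

λ ≈ 192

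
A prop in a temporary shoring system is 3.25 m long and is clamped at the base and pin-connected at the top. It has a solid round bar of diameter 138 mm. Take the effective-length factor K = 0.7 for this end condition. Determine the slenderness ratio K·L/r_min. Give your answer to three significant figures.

λ ≈ 65.9

For a solid circle r = d/4 = 138/4 = 34.50 mm
L_e = K·L = 0.7 × 3.25 m = 2.275 m = 2275.0 mm
λ = L_e / r_min = 2275.0 / 34.50 = 65.9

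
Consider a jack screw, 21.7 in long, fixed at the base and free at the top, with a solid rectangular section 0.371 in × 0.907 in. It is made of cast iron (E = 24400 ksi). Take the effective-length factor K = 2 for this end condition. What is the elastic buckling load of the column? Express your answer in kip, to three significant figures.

P_cr ≈ 0.493 kip

Buckling occurs about the weak axis: I_min = h·b³/12 with b = 0.371 in (the shorter side).
I_min = 0.907×0.371³/12 = 3.860×10^-3 in⁴
Effective length L_e = K·L = 2 × 21.7 = 43.40 in
P_cr = π²EI / L_e² = π² × 24400×10³ × 3.860×10^-3 / 43.40² = 493.5 lb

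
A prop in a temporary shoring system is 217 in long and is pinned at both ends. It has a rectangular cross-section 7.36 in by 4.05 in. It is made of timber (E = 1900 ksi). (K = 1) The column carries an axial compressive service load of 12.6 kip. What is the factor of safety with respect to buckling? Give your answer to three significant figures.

n ≈ 1.29

Buckling occurs about the weak axis: I_min = h·b³/12 with b = 4.05 in (the shorter side).
I_min = 7.36×4.05³/12 = 40.74 in⁴
Effective length L_e = K·L = 1 × 217 = 217.0 in
P_cr = π²EI / L_e² = π² × 1900×10³ × 40.74 / 217.0² = 1.623×10^4 lb
Factor of safety n = P_cr / P = 16.225 / 12.6 = 1.29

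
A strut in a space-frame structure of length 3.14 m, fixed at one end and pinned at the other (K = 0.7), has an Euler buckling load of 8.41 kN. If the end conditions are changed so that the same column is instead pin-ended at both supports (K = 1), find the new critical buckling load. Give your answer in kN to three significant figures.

P_cr ∝ 1/K², so P_cr,new = P_cr,old × (K_old/K_new)² = 8.41 × (0.7/1)²
= 8.41 × 0.4900 = 4.12 kN

P_cr ≈ 4.12 kN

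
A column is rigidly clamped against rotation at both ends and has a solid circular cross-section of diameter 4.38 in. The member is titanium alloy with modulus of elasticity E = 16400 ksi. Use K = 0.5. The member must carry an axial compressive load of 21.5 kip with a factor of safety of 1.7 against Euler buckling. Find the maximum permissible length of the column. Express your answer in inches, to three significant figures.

I = πd⁴/64 = π×4.38⁴/64 = 18.07 in⁴
Required critical load P_cr = n·P = 1.7 × 21.5 = 36.55 kip = 3.655×10^4 lb
From P_cr = π²EI/(K·L)²:  L = (1/K)·√(π²EI/P_cr) = (1/0.5)·√(π²×1.64×10^7×18.07/3.655×10^4)
L = 566 in

L_max ≈ 566 in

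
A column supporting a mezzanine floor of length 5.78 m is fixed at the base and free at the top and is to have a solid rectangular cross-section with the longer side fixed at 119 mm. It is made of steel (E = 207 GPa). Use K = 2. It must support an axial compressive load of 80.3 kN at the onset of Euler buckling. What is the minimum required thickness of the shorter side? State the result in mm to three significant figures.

b ≈ 80.9 mm

L_e = K·L = 2 × 5.78 = 11.56 m
Required I = P_cr·L_e²/(π²E) = 8.030×10^4 × 11.56² / (π² × 2.07×10^11) = 5.252×10^-6 m⁴
I_req = 5.252×10^6 mm⁴
Rectangle, weak axis: I_min = h·b³/12 with h = 119 mm fixed  ⇒  b = (12I/h)^(1/3) = 80.9 mm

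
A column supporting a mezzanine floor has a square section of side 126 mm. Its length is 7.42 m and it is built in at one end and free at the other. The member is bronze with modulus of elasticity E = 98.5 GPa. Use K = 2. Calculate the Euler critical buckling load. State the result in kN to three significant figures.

P_cr ≈ 92.7 kN

I = a⁴/12 = 126⁴/12 = 2.100×10^7 mm⁴
I = 2.100×10^7 mm⁴ = 2.100×10^-5 m⁴
Effective length L_e = K·L = 2 × 7.42 = 14.84 m
P_cr = π²EI / L_e² = π² × 98.5×10⁹ × 2.100×10^-5 / 14.84² = 9.272×10^4 N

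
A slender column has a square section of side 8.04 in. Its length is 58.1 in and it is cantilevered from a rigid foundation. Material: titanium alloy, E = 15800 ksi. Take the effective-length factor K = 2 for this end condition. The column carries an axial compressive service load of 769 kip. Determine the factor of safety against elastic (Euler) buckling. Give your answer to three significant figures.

I = a⁴/12 = 8.04⁴/12 = 348.2 in⁴
Effective length L_e = K·L = 2 × 58.1 = 116.2 in
P_cr = π²EI / L_e² = π² × 15800×10³ × 348.2 / 116.2² = 4.021×10^6 lb
Factor of safety n = P_cr / P = 4021.5 / 769 = 5.23

n ≈ 5.23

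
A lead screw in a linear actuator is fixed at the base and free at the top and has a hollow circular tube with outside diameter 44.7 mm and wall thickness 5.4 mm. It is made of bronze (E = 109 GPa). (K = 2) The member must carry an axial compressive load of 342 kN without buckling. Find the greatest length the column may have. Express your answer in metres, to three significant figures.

L_max ≈ 0.321 m

Inner diameter d_i = 44.7 − 2×5.4 = 33.90 mm
I = π(d_o⁴ − d_i⁴)/64 = π(44.7⁴ − 33.90⁴)/64 = 1.311×10^5 mm⁴
I = 1.311×10^-7 m⁴
At the buckling limit P_cr = P = 3.420×10^5 N
From P_cr = π²EI/(K·L)²:  L = (1/K)·√(π²EI/P_cr) = (1/2)·√(π²×1.09×10^11×1.311×10^-7/3.420×10^5)
L = 0.321 m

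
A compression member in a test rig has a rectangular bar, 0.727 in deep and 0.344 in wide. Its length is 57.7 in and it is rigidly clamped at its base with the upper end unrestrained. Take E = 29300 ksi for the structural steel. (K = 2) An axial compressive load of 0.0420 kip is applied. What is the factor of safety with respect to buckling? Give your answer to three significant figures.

n ≈ 1.28

Buckling occurs about the weak axis: I_min = h·b³/12 with b = 0.344 in (the shorter side).
I_min = 0.727×0.344³/12 = 2.466×10^-3 in⁴
Effective length L_e = K·L = 2 × 57.7 = 115.4 in
P_cr = π²EI / L_e² = π² × 29300×10³ × 2.466×10^-3 / 115.4² = 53.55 lb
Factor of safety n = P_cr / P = 0.053553 / 0.0420 = 1.28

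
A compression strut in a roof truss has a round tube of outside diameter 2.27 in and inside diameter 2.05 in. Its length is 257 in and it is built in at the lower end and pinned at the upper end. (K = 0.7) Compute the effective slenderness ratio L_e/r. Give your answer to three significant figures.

d_o = 2.27 in, d_i = 2.05 in
I = π(d_o⁴ − d_i⁴)/64 = π(2.27⁴ − 2.050⁴)/64 = 0.4365 in⁴
A = 0.7464 in²;  r_min = √(I/A) = √(0.4365/0.7464) = 0.7647 in
L_e = K·L = 0.7 × 257 = 179.9 in
λ = L_e / r_min = 179.90 / 0.7647 = 235

λ ≈ 235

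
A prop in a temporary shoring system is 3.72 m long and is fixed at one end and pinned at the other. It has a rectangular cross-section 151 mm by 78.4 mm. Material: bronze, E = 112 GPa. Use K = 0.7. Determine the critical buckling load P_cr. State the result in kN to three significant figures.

Buckling occurs about the weak axis: I_min = h·b³/12 with b = 78.4 mm (the shorter side).
I_min = 151×78.4³/12 = 6.064×10^6 mm⁴
I = 6.064×10^6 mm⁴ = 6.064×10^-6 m⁴
Effective length L_e = K·L = 0.7 × 3.72 = 2.604 m
P_cr = π²EI / L_e² = π² × 112×10⁹ × 6.064×10^-6 / 2.604² = 9.885×10^5 N

P_cr ≈ 989 kN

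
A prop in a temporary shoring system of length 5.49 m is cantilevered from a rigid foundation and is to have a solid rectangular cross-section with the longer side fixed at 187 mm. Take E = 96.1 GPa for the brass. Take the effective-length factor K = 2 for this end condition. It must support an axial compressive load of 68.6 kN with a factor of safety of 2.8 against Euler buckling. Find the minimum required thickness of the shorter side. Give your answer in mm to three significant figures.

Required P_cr = n·P = 2.8 × 68.6 = 192.1 kN
L_e = K·L = 2 × 5.49 = 10.98 m
Required I = P_cr·L_e²/(π²E) = 1.921×10^5 × 10.98² / (π² × 9.61×10^10) = 2.442×10^-5 m⁴
I_req = 2.442×10^7 mm⁴
Rectangle, weak axis: I_min = h·b³/12 with h = 187 mm fixed  ⇒  b = (12I/h)^(1/3) = 116 mm

b ≈ 116 mm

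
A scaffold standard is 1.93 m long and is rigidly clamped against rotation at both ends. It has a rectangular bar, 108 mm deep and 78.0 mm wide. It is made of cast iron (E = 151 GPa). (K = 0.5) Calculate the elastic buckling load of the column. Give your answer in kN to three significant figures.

Buckling occurs about the weak axis: I_min = h·b³/12 with b = 78.0 mm (the shorter side).
I_min = 108×78.0³/12 = 4.271×10^6 mm⁴
I = 4.271×10^6 mm⁴ = 4.271×10^-6 m⁴
Effective length L_e = K·L = 0.5 × 1.93 = 0.9650 m
P_cr = π²EI / L_e² = π² × 151×10⁹ × 4.271×10^-6 / 0.9650² = 6.835×10^6 N

P_cr ≈ 6840 kN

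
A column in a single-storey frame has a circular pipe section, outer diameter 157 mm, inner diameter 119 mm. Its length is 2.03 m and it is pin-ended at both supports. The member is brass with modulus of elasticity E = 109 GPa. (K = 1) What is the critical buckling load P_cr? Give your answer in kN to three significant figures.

P_cr ≈ 5220 kN

d_o = 157 mm, d_i = 119 mm
I = π(d_o⁴ − d_i⁴)/64 = π(157⁴ − 119.0⁴)/64 = 1.998×10^7 mm⁴
I = 1.998×10^7 mm⁴ = 1.998×10^-5 m⁴
Effective length L_e = K·L = 1 × 2.03 = 2.030 m
P_cr = π²EI / L_e² = π² × 109×10⁹ × 1.998×10^-5 / 2.030² = 5.216×10^6 N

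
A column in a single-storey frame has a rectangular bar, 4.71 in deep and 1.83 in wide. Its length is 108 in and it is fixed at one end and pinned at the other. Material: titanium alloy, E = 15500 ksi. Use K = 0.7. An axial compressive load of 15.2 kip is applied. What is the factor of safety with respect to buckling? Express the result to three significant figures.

n ≈ 4.24

Buckling occurs about the weak axis: I_min = h·b³/12 with b = 1.83 in (the shorter side).
I_min = 4.71×1.83³/12 = 2.405 in⁴
Effective length L_e = K·L = 0.7 × 108 = 75.60 in
P_cr = π²EI / L_e² = π² × 15500×10³ × 2.405 / 75.60² = 6.438×10^4 lb
Factor of safety n = P_cr / P = 64.384 / 15.2 = 4.24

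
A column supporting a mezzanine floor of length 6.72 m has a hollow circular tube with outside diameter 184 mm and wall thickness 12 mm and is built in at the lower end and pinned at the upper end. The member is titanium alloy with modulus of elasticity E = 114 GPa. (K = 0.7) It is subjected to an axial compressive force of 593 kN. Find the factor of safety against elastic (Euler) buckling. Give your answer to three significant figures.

Inner diameter d_i = 184 − 2×12 = 160.0 mm
I = π(d_o⁴ − d_i⁴)/64 = π(184⁴ − 160.0⁴)/64 = 2.410×10^7 mm⁴
I = 2.410×10^7 mm⁴ = 2.410×10^-5 m⁴
Effective length L_e = K·L = 0.7 × 6.72 = 4.704 m
P_cr = π²EI / L_e² = π² × 114×10⁹ × 2.410×10^-5 / 4.704² = 1.225×10^6 N
Factor of safety n = P_cr / P = 1225.2 / 593 = 2.07

n ≈ 2.07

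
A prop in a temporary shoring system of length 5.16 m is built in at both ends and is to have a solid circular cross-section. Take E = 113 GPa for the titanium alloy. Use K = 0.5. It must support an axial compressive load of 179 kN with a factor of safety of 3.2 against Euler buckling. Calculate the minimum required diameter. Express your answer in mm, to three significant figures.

Required P_cr = n·P = 3.2 × 179 = 572.8 kN
L_e = K·L = 0.5 × 5.16 = 2.580 m
Required I = P_cr·L_e²/(π²E) = 5.728×10^5 × 2.580² / (π² × 1.13×10^11) = 3.419×10^-6 m⁴
I_req = 3.419×10^6 mm⁴
Solid circle: I = πd⁴/64  ⇒  d = (64I/π)^(1/4) = (64×3.419×10^6/π)^(1/4) = 91.4 mm

d ≈ 91.4 mm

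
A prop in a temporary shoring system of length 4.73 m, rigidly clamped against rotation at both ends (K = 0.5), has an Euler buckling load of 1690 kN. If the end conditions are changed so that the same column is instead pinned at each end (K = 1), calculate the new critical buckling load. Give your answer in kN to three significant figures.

P_cr ≈ 422 kN

P_cr ∝ 1/K², so P_cr,new = P_cr,old × (K_old/K_new)² = 1690 × (0.5/1)²
= 1690 × 0.2500 = 422 kN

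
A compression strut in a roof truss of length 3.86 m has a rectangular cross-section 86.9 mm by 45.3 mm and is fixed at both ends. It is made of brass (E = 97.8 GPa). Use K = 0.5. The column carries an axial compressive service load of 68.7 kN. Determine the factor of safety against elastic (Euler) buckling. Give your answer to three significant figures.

Buckling occurs about the weak axis: I_min = h·b³/12 with b = 45.3 mm (the shorter side).
I_min = 86.9×45.3³/12 = 6.732×10^5 mm⁴
I = 6.732×10^5 mm⁴ = 6.732×10^-7 m⁴
Effective length L_e = K·L = 0.5 × 3.86 = 1.930 m
P_cr = π²EI / L_e² = π² × 97.8×10⁹ × 6.732×10^-7 / 1.930² = 1.744×10^5 N
Factor of safety n = P_cr / P = 174.44 / 68.7 = 2.54

n ≈ 2.54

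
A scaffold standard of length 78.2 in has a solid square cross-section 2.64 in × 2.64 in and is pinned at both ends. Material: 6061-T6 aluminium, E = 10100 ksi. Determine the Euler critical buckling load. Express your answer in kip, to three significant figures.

P_cr ≈ 66.0 kip

I = a⁴/12 = 2.64⁴/12 = 4.048 in⁴
Effective length L_e = K·L = 1 × 78.2 = 78.20 in
P_cr = π²EI / L_e² = π² × 10100×10³ × 4.048 / 78.20² = 6.598×10^4 lb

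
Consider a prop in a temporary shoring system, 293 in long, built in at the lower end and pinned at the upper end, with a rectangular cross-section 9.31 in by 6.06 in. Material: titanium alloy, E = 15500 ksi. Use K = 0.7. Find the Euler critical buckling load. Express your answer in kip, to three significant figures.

Buckling occurs about the weak axis: I_min = h·b³/12 with b = 6.06 in (the shorter side).
I_min = 9.31×6.06³/12 = 172.7 in⁴
Effective length L_e = K·L = 0.7 × 293 = 205.1 in
P_cr = π²EI / L_e² = π² × 15500×10³ × 172.7 / 205.1² = 6.279×10^5 lb

P_cr ≈ 628 kip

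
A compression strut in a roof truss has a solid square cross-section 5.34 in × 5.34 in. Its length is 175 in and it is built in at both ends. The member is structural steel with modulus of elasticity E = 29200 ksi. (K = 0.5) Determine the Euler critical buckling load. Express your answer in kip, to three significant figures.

P_cr ≈ 2550 kip

I = a⁴/12 = 5.34⁴/12 = 67.76 in⁴
Effective length L_e = K·L = 0.5 × 175 = 87.50 in
P_cr = π²EI / L_e² = π² × 29200×10³ × 67.76 / 87.50² = 2.551×10^6 lb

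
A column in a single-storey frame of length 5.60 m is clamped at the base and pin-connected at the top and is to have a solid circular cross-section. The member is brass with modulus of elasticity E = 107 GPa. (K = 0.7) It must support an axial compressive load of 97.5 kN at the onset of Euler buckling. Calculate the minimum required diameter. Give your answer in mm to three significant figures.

d ≈ 73.3 mm

L_e = K·L = 0.7 × 5.60 = 3.920 m
Required I = P_cr·L_e²/(π²E) = 9.750×10^4 × 3.920² / (π² × 1.07×10^11) = 1.419×10^-6 m⁴
I_req = 1.419×10^6 mm⁴
Solid circle: I = πd⁴/64  ⇒  d = (64I/π)^(1/4) = (64×1.419×10^6/π)^(1/4) = 73.3 mm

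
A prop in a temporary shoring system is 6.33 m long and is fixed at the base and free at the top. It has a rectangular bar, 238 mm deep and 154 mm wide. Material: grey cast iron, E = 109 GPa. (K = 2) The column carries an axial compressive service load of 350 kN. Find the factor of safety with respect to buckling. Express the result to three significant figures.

Buckling occurs about the weak axis: I_min = h·b³/12 with b = 154 mm (the shorter side).
I_min = 238×154³/12 = 7.244×10^7 mm⁴
I = 7.244×10^7 mm⁴ = 7.244×10^-5 m⁴
Effective length L_e = K·L = 2 × 6.33 = 12.66 m
P_cr = π²EI / L_e² = π² × 109×10⁹ × 7.244×10^-5 / 12.66² = 4.862×10^5 N
Factor of safety n = P_cr / P = 486.20 / 350 = 1.39

n ≈ 1.39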